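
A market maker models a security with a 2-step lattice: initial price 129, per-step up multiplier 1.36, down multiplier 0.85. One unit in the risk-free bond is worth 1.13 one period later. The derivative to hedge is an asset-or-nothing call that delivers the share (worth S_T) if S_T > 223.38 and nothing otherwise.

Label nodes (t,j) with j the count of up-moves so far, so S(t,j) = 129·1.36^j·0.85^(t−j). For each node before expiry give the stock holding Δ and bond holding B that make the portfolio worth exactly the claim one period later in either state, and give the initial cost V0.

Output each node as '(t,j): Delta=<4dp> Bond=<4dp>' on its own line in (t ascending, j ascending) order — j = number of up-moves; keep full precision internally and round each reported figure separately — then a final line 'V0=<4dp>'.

(0,0): Delta=1.7620 Bond=-170.9808
(1,0): Delta=0.0000 Bond=0.0000
(1,1): Delta=2.6667 Bond=-351.9150
V0=56.3231

Risk-neutral probability p* = (R−d)/(u−d) = (1.13−0.85)/(1.36−0.85) = 0.5490.
Terminal payoffs: V(2,0)=0.0000, V(2,1)=0.0000, V(2,2)=238.5984
Node (1,0) S=109.6500: V=(p*·0.0000+(1−p*)·0.0000)/1.13=0.0000; Δ=(0.0000−0.0000)/(149.1240−93.2025)=0.0000; B=V−Δ·S=0.0000
Node (1,1) S=175.4400: V=(p*·238.5984+(1−p*)·0.0000)/1.13=115.9250; Δ=(238.5984−0.0000)/(238.5984−149.1240)=2.6667; B=V−Δ·S=-351.9150
Node (0,0) S=129.0000: V=(p*·115.9250+(1−p*)·0.0000)/1.13=56.3231; Δ=(115.9250−0.0000)/(175.4400−109.6500)=1.7620; B=V−Δ·S=-170.9808
Each (Δ,B) replicates both successor values, so the strategy is self-financing and V0 is arbitrage-free.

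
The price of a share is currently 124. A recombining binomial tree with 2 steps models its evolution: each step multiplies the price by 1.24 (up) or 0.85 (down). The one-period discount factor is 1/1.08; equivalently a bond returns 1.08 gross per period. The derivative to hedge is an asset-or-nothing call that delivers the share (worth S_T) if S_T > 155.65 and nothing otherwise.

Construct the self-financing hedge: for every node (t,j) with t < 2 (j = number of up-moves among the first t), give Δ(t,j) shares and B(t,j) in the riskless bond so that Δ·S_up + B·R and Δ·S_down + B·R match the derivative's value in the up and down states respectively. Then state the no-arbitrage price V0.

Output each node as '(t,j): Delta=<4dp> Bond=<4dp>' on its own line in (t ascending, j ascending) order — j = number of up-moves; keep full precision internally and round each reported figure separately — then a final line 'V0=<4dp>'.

(0,0): Delta=2.1529 Bond=-210.1044
(1,0): Delta=0.0000 Bond=0.0000
(1,1): Delta=3.1795 Bond=-384.7651
V0=56.8518

Since d<R<u, set p* = (R−d)/(u−d) = 0.5897; price each node as the discounted p*-expectation of its children.
Payoff layer (t=2): V(2,0)=0.0000, V(2,1)=0.0000, V(2,2)=190.6624
  t=1,j=0: stock 105.4000 → up 130.6960 (V=0.0000), down 89.5900 (V=0.0000). Price 0.0000; hedge Δ=0.0000, bond B=0.0000.
  t=1,j=1: stock 153.7600 → up 190.6624 (V=190.6624), down 130.6960 (V=0.0000). Price 104.1129; hedge Δ=3.1795, bond B=-384.7651.
  t=0,j=0: stock 124.0000 → up 153.7600 (V=104.1129), down 105.4000 (V=0.0000). Price 56.8518; hedge Δ=2.1529, bond B=-210.1044.
Each (Δ,B) replicates both successor values, so the strategy is self-financing and V0 is arbitrage-free.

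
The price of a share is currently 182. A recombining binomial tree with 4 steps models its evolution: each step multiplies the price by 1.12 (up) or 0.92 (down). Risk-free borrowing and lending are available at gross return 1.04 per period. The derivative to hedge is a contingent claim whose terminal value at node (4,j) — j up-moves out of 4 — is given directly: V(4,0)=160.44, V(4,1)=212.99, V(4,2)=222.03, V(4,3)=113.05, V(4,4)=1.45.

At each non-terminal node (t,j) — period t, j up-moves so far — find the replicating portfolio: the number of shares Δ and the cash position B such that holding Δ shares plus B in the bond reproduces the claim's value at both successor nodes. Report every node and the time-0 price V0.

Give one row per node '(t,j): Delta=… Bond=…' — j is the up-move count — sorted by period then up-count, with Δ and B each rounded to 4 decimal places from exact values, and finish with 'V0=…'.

(0,0): Delta=-1.5928 Bond=420.5200
(1,0): Delta=-0.7312 Bond=293.0756
(1,1): Delta=-2.0646 Bond=533.5177
(2,0): Delta=0.8253 Bond=65.0218
(2,1): Delta=-1.5836 Bond=464.6498
(2,2): Delta=-2.3281 Bond=614.9974
(3,0): Delta=1.8540 Bond=-78.1635
(3,1): Delta=0.2620 Bond=164.8135
(3,2): Delta=-2.5943 Bond=695.5173
(3,3): Delta=-2.1823 Bond=602.3173
V0=130.6261

Since d<R<u, set p* = (R−d)/(u−d) = 0.6000; price each node as the discounted p*-expectation of its children.
Terminal payoffs: V(4,0)=160.4400, V(4,1)=212.9900, V(4,2)=222.0300, V(4,3)=113.0500, V(4,4)=1.4500
Node (3,0) S=141.7212: V=(p*·212.9900+(1−p*)·160.4400)/1.04=184.5865; Δ=(212.9900−160.4400)/(158.7278−130.3835)=1.8540; B=V−Δ·S=-78.1635
Node (3,1) S=172.5302: V=(p*·222.0300+(1−p*)·212.9900)/1.04=210.0135; Δ=(222.0300−212.9900)/(193.2338−158.7278)=0.2620; B=V−Δ·S=164.8135
Node (3,2) S=210.0367: V=(p*·113.0500+(1−p*)·222.0300)/1.04=150.6173; Δ=(113.0500−222.0300)/(235.2411−193.2338)=-2.5943; B=V−Δ·S=695.5173
Node (3,3) S=255.6969: V=(p*·1.4500+(1−p*)·113.0500)/1.04=44.3173; Δ=(1.4500−113.0500)/(286.3805−235.2411)=-2.1823; B=V−Δ·S=602.3173
Node (2,0) S=154.0448: V=(p*·210.0135+(1−p*)·184.5865)/1.04=192.1564; Δ=(210.0135−184.5865)/(172.5302−141.7212)=0.8253; B=V−Δ·S=65.0218
Node (2,1) S=187.5328: V=(p*·150.6173+(1−p*)·210.0135)/1.04=167.6690; Δ=(150.6173−210.0135)/(210.0367−172.5302)=-1.5836; B=V−Δ·S=464.6498
Node (2,2) S=228.3008: V=(p*·44.3173+(1−p*)·150.6173)/1.04=83.4974; Δ=(44.3173−150.6173)/(255.6969−210.0367)=-2.3281; B=V−Δ·S=614.9974
Node (1,0) S=167.4400: V=(p*·167.6690+(1−p*)·192.1564)/1.04=170.6384; Δ=(167.6690−192.1564)/(187.5328−154.0448)=-0.7312; B=V−Δ·S=293.0756
Node (1,1) S=203.8400: V=(p*·83.4974+(1−p*)·167.6690)/1.04=112.6597; Δ=(83.4974−167.6690)/(228.3008−187.5328)=-2.0646; B=V−Δ·S=533.5177
Node (0,0) S=182.0000: V=(p*·112.6597+(1−p*)·170.6384)/1.04=130.6261; Δ=(112.6597−170.6384)/(203.8400−167.4400)=-1.5928; B=V−Δ·S=420.5200
Each (Δ,B) replicates both successor values, so the strategy is self-financing and V0 is arbitrage-free.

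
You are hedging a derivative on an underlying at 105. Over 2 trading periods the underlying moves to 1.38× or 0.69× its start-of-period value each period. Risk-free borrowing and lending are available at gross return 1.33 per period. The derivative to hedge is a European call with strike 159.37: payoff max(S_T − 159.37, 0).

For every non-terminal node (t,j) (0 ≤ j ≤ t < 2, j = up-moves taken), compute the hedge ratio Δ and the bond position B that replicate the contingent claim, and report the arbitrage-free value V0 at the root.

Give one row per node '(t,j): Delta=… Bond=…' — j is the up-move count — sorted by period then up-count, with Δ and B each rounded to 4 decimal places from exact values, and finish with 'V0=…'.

Risk-neutral probability p* = (R−d)/(u−d) = (1.33−0.69)/(1.38−0.69) = 0.9275.
Terminal payoffs: V(2,0)=0.0000, V(2,1)=0.0000, V(2,2)=40.5920
  t=1,j=0: stock 72.4500 → up 99.9810 (V=0.0000), down 49.9905 (V=0.0000). Price 0.0000; hedge Δ=0.0000, bond B=0.0000.
  t=1,j=1: stock 144.9000 → up 199.9620 (V=40.5920), down 99.9810 (V=0.0000). Price 28.3087; hedge Δ=0.4060, bond B=-30.5203.
  t=0,j=0: stock 105.0000 → up 144.9000 (V=28.3087), down 72.4500 (V=0.0000). Price 19.7424; hedge Δ=0.3907, bond B=-21.2847.
The time-0 hedge costs 19.7424, which is the no-arbitrage price.

(0,0): Delta=0.3907 Bond=-21.2847
(1,0): Delta=0.0000 Bond=0.0000
(1,1): Delta=0.4060 Bond=-30.5203
V0=19.7424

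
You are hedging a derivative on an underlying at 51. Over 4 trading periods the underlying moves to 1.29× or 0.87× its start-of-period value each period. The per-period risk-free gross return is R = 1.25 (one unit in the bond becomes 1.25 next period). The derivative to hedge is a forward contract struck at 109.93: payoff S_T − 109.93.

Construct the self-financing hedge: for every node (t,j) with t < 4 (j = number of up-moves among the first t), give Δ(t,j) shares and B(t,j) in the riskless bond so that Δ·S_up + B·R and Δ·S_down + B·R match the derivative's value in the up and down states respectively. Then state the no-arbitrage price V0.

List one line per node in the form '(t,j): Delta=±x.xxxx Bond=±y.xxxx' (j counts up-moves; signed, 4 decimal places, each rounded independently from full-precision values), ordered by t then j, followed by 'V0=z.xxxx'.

(0,0): Delta=1.0000 Bond=-45.0273
(1,0): Delta=1.0000 Bond=-56.2842
(1,1): Delta=1.0000 Bond=-56.2842
(2,0): Delta=1.0000 Bond=-70.3552
(2,1): Delta=1.0000 Bond=-70.3552
(2,2): Delta=1.0000 Bond=-70.3552
(3,0): Delta=1.0000 Bond=-87.9440
(3,1): Delta=1.0000 Bond=-87.9440
(3,2): Delta=1.0000 Bond=-87.9440
(3,3): Delta=1.0000 Bond=-87.9440
V0=5.9727

Under the risk-neutral measure, an up-move has probability p* = (R−d)/(u−d) = 0.9048 and values discount at R = 1.25.
Terminal payoffs: V(4,0)=-80.7122, V(4,1)=-66.6071, V(4,2)=-45.6926, V(4,3)=-14.6814, V(4,4)=31.3007
(3,0): S=33.5837. Δ = (V_up−V_dn)/(S_up−S_dn) = (-66.6071−-80.7122)/(43.3229−29.2178) = 1.0000. V = [p*·-66.6071 + (1−p*)·-80.7122]/1.25 = -54.3603. B = V − Δ·S = -87.9440.
(3,1): S=49.7965. Δ = (V_up−V_dn)/(S_up−S_dn) = (-45.6926−-66.6071)/(64.2374−43.3229) = 1.0000. V = [p*·-45.6926 + (1−p*)·-66.6071]/1.25 = -38.1475. B = V − Δ·S = -87.9440.
(3,2): S=73.8361. Δ = (V_up−V_dn)/(S_up−S_dn) = (-14.6814−-45.6926)/(95.2486−64.2374) = 1.0000. V = [p*·-14.6814 + (1−p*)·-45.6926]/1.25 = -14.1079. B = V − Δ·S = -87.9440.
(3,3): S=109.4811. Δ = (V_up−V_dn)/(S_up−S_dn) = (31.3007−-14.6814)/(141.2307−95.2486) = 1.0000. V = [p*·31.3007 + (1−p*)·-14.6814]/1.25 = 21.5371. B = V − Δ·S = -87.9440.
(2,0): S=38.6019. Δ = (V_up−V_dn)/(S_up−S_dn) = (-38.1475−-54.3603)/(49.7965−33.5837) = 1.0000. V = [p*·-38.1475 + (1−p*)·-54.3603]/1.25 = -31.7533. B = V − Δ·S = -70.3552.
(2,1): S=57.2373. Δ = (V_up−V_dn)/(S_up−S_dn) = (-14.1079−-38.1475)/(73.8361−49.7965) = 1.0000. V = [p*·-14.1079 + (1−p*)·-38.1475]/1.25 = -13.1179. B = V − Δ·S = -70.3552.
(2,2): S=84.8691. Δ = (V_up−V_dn)/(S_up−S_dn) = (21.5371−-14.1079)/(109.4811−73.8361) = 1.0000. V = [p*·21.5371 + (1−p*)·-14.1079]/1.25 = 14.5139. B = V − Δ·S = -70.3552.
(1,0): S=44.3700. Δ = (V_up−V_dn)/(S_up−S_dn) = (-13.1179−-31.7533)/(57.2373−38.6019) = 1.0000. V = [p*·-13.1179 + (1−p*)·-31.7533]/1.25 = -11.9142. B = V − Δ·S = -56.2842.
(1,1): S=65.7900. Δ = (V_up−V_dn)/(S_up−S_dn) = (14.5139−-13.1179)/(84.8691−57.2373) = 1.0000. V = [p*·14.5139 + (1−p*)·-13.1179]/1.25 = 9.5058. B = V − Δ·S = -56.2842.
(0,0): S=51.0000. Δ = (V_up−V_dn)/(S_up−S_dn) = (9.5058−-11.9142)/(65.7900−44.3700) = 1.0000. V = [p*·9.5058 + (1−p*)·-11.9142]/1.25 = 5.9727. B = V − Δ·S = -45.0273.
Check: Δ(0,0)·S0 + B(0,0) = 5.9727 = V0.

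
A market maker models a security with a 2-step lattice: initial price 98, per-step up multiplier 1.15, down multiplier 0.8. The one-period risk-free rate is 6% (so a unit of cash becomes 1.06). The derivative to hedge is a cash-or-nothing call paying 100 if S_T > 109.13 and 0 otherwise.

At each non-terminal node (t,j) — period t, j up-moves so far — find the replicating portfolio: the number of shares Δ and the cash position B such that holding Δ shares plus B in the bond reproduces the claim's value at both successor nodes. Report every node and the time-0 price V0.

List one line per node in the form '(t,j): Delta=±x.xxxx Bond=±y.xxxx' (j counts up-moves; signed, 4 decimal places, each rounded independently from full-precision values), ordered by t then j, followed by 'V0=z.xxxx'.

The replicating-portfolio and risk-neutral prices coincide; use p* = (1.06−0.8)/(1.15−0.8) = 0.7429 for the latter.
At expiry t=2: V(2,0)=0.0000, V(2,1)=0.0000, V(2,2)=100.0000
Node (1,0) S=78.4000: V=(p*·0.0000+(1−p*)·0.0000)/1.06=0.0000; Δ=(0.0000−0.0000)/(90.1600−62.7200)=0.0000; B=V−Δ·S=0.0000
Node (1,1) S=112.7000: V=(p*·100.0000+(1−p*)·0.0000)/1.06=70.0809; Δ=(100.0000−0.0000)/(129.6050−90.1600)=2.5352; B=V−Δ·S=-215.6334
Node (0,0) S=98.0000: V=(p*·70.0809+(1−p*)·0.0000)/1.06=49.1133; Δ=(70.0809−0.0000)/(112.7000−78.4000)=2.0432; B=V−Δ·S=-151.1178
The time-0 hedge costs 49.1133, which is the no-arbitrage price.

(0,0): Delta=2.0432 Bond=-151.1178
(1,0): Delta=0.0000 Bond=0.0000
(1,1): Delta=2.5352 Bond=-215.6334
V0=49.1133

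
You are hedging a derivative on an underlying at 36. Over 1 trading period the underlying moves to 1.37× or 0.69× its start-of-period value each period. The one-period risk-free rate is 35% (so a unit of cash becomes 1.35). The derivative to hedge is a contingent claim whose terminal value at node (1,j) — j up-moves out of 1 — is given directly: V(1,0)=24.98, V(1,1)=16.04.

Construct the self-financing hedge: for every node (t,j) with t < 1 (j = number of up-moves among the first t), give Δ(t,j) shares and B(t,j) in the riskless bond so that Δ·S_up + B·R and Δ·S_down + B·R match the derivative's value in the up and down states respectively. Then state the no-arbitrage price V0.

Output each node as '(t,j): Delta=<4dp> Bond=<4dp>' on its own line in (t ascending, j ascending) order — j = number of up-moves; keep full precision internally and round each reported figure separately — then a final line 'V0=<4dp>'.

Under the risk-neutral measure, an up-move has probability p* = (R−d)/(u−d) = 0.9706 and values discount at R = 1.35.
Terminal payoffs: V(1,0)=24.9800, V(1,1)=16.0400
  t=0,j=0: stock 36.0000 → up 49.3200 (V=16.0400), down 24.8400 (V=24.9800). Price 12.0763; hedge Δ=-0.3652, bond B=25.2233.
Root portfolio cost Δ·36+B reproduces V0=12.0763.

(0,0): Delta=-0.3652 Bond=25.2233
V0=12.0763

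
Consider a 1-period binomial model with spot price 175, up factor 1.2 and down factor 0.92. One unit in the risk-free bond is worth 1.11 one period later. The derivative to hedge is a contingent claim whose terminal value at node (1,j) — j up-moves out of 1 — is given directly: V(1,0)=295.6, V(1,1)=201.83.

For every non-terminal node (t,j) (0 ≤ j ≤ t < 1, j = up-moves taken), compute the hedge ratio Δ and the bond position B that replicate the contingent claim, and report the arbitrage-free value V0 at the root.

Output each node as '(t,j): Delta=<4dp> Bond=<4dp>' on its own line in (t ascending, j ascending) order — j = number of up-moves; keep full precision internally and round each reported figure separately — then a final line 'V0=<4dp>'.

(0,0): Delta=-1.9137 Bond=543.8752
V0=208.9823

Under the risk-neutral measure, an up-move has probability p* = (R−d)/(u−d) = 0.6786 and values discount at R = 1.11.
At expiry t=1: V(1,0)=295.6000, V(1,1)=201.8300
  t=0,j=0: stock 175.0000 → up 210.0000 (V=201.8300), down 161.0000 (V=295.6000). Price 208.9823; hedge Δ=-1.9137, bond B=543.8752.
The time-0 hedge costs 208.9823, which is the no-arbitrage price.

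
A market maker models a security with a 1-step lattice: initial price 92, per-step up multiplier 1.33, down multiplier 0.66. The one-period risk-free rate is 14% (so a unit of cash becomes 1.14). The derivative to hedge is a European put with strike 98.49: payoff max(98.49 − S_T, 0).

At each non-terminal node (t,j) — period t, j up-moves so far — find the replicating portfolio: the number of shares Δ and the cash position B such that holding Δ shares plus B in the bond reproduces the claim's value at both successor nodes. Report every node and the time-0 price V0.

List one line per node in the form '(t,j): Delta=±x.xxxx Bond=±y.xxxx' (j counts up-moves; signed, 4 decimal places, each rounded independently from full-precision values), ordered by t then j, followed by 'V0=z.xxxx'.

The replicating-portfolio and risk-neutral prices coincide; use p* = (1.14−0.66)/(1.33−0.66) = 0.7164 for the latter.
Payoff layer (t=1): V(1,0)=37.7700, V(1,1)=0.0000
  t=0,j=0: stock 92.0000 → up 122.3600 (V=0.0000), down 60.7200 (V=37.7700). Price 9.3955; hedge Δ=-0.6128, bond B=65.7687.
The time-0 hedge costs 9.3955, which is the no-arbitrage price.

(0,0): Delta=-0.6128 Bond=65.7687
V0=9.3955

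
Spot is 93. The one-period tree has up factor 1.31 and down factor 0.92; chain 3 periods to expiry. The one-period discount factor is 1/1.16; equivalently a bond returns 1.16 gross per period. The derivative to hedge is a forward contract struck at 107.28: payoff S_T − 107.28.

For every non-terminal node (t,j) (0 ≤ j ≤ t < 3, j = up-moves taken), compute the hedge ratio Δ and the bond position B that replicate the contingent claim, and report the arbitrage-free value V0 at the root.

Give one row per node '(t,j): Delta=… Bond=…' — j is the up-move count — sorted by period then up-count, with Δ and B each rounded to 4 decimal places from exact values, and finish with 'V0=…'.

The replicating-portfolio and risk-neutral prices coincide; use p* = (1.16−0.92)/(1.31−0.92) = 0.6154 for the latter.
Payoff layer (t=3): V(3,0)=-34.8620, V(3,1)=-4.1631, V(3,2)=39.5495, V(3,3)=101.7925
  t=2,j=0: stock 78.7152 → up 103.1169 (V=-4.1631), down 72.4180 (V=-34.8620). Price -13.7676; hedge Δ=1.0000, bond B=-92.4828.
  t=2,j=1: stock 112.0836 → up 146.8295 (V=39.5495), down 103.1169 (V=-4.1631). Price 19.6008; hedge Δ=1.0000, bond B=-92.4828.
  t=2,j=2: stock 159.5973 → up 209.0725 (V=101.7925), down 146.8295 (V=39.5495). Price 67.1145; hedge Δ=1.0000, bond B=-92.4828.
  t=1,j=0: stock 85.5600 → up 112.0836 (V=19.6008), down 78.7152 (V=-13.7676). Price 5.8335; hedge Δ=1.0000, bond B=-79.7265.
  t=1,j=1: stock 121.8300 → up 159.5973 (V=67.1145), down 112.0836 (V=19.6008). Price 42.1035; hedge Δ=1.0000, bond B=-79.7265.
  t=0,j=0: stock 93.0000 → up 121.8300 (V=42.1035), down 85.5600 (V=5.8335). Price 24.2702; hedge Δ=1.0000, bond B=-68.7298.
The time-0 hedge costs 24.2702, which is the no-arbitrage price.

(0,0): Delta=1.0000 Bond=-68.7298
(1,0): Delta=1.0000 Bond=-79.7265
(1,1): Delta=1.0000 Bond=-79.7265
(2,0): Delta=1.0000 Bond=-92.4828
(2,1): Delta=1.0000 Bond=-92.4828
(2,2): Delta=1.0000 Bond=-92.4828
V0=24.2702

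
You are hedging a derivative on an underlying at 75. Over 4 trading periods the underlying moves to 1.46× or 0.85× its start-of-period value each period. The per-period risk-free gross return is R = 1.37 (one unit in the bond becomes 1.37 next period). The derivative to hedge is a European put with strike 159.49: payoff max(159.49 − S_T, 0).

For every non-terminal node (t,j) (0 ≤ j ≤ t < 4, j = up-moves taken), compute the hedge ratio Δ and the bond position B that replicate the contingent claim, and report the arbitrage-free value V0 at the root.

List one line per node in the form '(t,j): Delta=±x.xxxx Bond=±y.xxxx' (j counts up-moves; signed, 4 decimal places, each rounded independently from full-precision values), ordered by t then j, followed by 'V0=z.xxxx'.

(0,0): Delta=-0.1439 Bond=12.2779
(1,0): Delta=-0.6126 Bond=46.7035
(1,1): Delta=-0.0966 Bond=11.6486
(2,0): Delta=-1.0000 Bond=84.9752
(2,1): Delta=-0.5736 Bond=60.3507
(2,2): Delta=-0.0486 Bond=8.2754
(3,0): Delta=-1.0000 Bond=116.4161
(3,1): Delta=-1.0000 Bond=116.4161
(3,2): Delta=-0.5306 Bond=76.8416
(3,3): Delta=0.0000 Bond=0.0000
V0=1.4880

Since d<R<u, set p* = (R−d)/(u−d) = 0.8525; price each node as the discounted p*-expectation of its children.
Payoff layer (t=4): V(4,0)=120.3395, V(4,1)=92.2433, V(4,2)=43.9839, V(4,3)=0.0000, V(4,4)=0.0000
  t=3,j=0: stock 46.0594 → up 67.2467 (V=92.2433), down 39.1505 (V=120.3395). Price 70.3567; hedge Δ=-1.0000, bond B=116.4161.
  t=3,j=1: stock 79.1137 → up 115.5061 (V=43.9839), down 67.2467 (V=92.2433). Price 37.3023; hedge Δ=-1.0000, bond B=116.4161.
  t=3,j=2: stock 135.8895 → up 198.3987 (V=0.0000), down 115.5061 (V=43.9839). Price 4.7368; hedge Δ=-0.5306, bond B=76.8416.
  t=3,j=3: stock 233.4102 → up 340.7789 (V=0.0000), down 198.3987 (V=0.0000). Price 0.0000; hedge Δ=0.0000, bond B=0.0000.
  t=2,j=0: stock 54.1875 → up 79.1137 (V=37.3023), down 46.0594 (V=70.3567). Price 30.7877; hedge Δ=-1.0000, bond B=84.9752.
  t=2,j=1: stock 93.0750 → up 135.8895 (V=4.7368), down 79.1137 (V=37.3023). Price 6.9646; hedge Δ=-0.5736, bond B=60.3507.
  t=2,j=2: stock 159.8700 → up 233.4102 (V=0.0000), down 135.8895 (V=4.7368). Price 0.5101; hedge Δ=-0.0486, bond B=8.2754.
  t=1,j=0: stock 63.7500 → up 93.0750 (V=6.9646), down 54.1875 (V=30.7877). Price 7.6493; hedge Δ=-0.6126, bond B=46.7035.
  t=1,j=1: stock 109.5000 → up 159.8700 (V=0.5101), down 93.0750 (V=6.9646). Price 1.0675; hedge Δ=-0.0966, bond B=11.6486.
  t=0,j=0: stock 75.0000 → up 109.5000 (V=1.0675), down 63.7500 (V=7.6493). Price 1.4880; hedge Δ=-0.1439, bond B=12.2779.
The time-0 hedge costs 1.4880, which is the no-arbitrage price.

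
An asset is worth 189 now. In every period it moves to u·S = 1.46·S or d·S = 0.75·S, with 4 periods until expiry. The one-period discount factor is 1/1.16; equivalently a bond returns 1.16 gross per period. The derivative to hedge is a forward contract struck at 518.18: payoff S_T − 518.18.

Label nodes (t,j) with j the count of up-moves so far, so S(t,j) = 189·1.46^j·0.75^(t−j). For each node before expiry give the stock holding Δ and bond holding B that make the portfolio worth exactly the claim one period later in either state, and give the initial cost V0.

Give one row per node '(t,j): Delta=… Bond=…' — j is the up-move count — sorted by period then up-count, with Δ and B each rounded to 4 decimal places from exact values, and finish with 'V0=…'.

The replicating-portfolio and risk-neutral prices coincide; use p* = (1.16−0.75)/(1.46−0.75) = 0.5775 for the latter.
At expiry t=4: V(4,0)=-458.3792, V(4,1)=-401.7678, V(4,2)=-291.5643, V(4,3)=-77.0347, V(4,4)=340.5828
  t=3,j=0: stock 79.7344 → up 116.4122 (V=-401.7678), down 59.8008 (V=-458.3792). Price -366.9725; hedge Δ=1.0000, bond B=-446.7069.
  t=3,j=1: stock 155.2163 → up 226.6157 (V=-291.5643), down 116.4122 (V=-401.7678). Price -291.4906; hedge Δ=1.0000, bond B=-446.7069.
  t=3,j=2: stock 302.1543 → up 441.1453 (V=-77.0347), down 226.6157 (V=-291.5643). Price -144.5526; hedge Δ=1.0000, bond B=-446.7069.
  t=3,j=3: stock 588.1937 → up 858.7628 (V=340.5828), down 441.1453 (V=-77.0347). Price 141.4868; hedge Δ=1.0000, bond B=-446.7069.
  t=2,j=0: stock 106.3125 → up 155.2163 (V=-291.4906), down 79.7344 (V=-366.9725). Price -278.7797; hedge Δ=1.0000, bond B=-385.0922.
  t=2,j=1: stock 206.9550 → up 302.1543 (V=-144.5526), down 155.2163 (V=-291.4906). Price -178.1372; hedge Δ=1.0000, bond B=-385.0922.
  t=2,j=2: stock 402.8724 → up 588.1937 (V=141.4868), down 302.1543 (V=-144.5526). Price 17.7802; hedge Δ=1.0000, bond B=-385.0922.
  t=1,j=0: stock 141.7500 → up 206.9550 (V=-178.1372), down 106.3125 (V=-278.7797). Price -190.2260; hedge Δ=1.0000, bond B=-331.9760.
  t=1,j=1: stock 275.9400 → up 402.8724 (V=17.7802), down 206.9550 (V=-178.1372). Price -56.0360; hedge Δ=1.0000, bond B=-331.9760.
  t=0,j=0: stock 189.0000 → up 275.9400 (V=-56.0360), down 141.7500 (V=-190.2260). Price -97.1862; hedge Δ=1.0000, bond B=-286.1862.
Self-financing check: at every node Δ·S+B equals the discounted successor values.

(0,0): Delta=1.0000 Bond=-286.1862
(1,0): Delta=1.0000 Bond=-331.9760
(1,1): Delta=1.0000 Bond=-331.9760
(2,0): Delta=1.0000 Bond=-385.0922
(2,1): Delta=1.0000 Bond=-385.0922
(2,2): Delta=1.0000 Bond=-385.0922
(3,0): Delta=1.0000 Bond=-446.7069
(3,1): Delta=1.0000 Bond=-446.7069
(3,2): Delta=1.0000 Bond=-446.7069
(3,3): Delta=1.0000 Bond=-446.7069
V0=-97.1862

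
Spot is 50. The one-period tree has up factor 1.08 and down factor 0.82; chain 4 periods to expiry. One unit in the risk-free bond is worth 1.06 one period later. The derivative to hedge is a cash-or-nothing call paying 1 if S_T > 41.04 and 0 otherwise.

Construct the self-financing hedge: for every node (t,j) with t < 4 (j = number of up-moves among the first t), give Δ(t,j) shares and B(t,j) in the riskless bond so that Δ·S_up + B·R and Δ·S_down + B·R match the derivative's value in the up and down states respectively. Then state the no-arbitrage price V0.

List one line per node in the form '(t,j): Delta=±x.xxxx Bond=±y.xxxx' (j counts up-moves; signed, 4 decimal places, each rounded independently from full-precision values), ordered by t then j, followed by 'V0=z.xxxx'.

Risk-neutral probability p* = (R−d)/(u−d) = (1.06−0.82)/(1.08−0.82) = 0.9231.
Terminal values V(4,·): V(4,0)=0.0000, V(4,1)=0.0000, V(4,2)=0.0000, V(4,3)=1.0000, V(4,4)=1.0000
Node (3,0) S=27.5684: V=(p*·0.0000+(1−p*)·0.0000)/1.06=0.0000; Δ=(0.0000−0.0000)/(29.7739−22.6061)=0.0000; B=V−Δ·S=0.0000
Node (3,1) S=36.3096: V=(p*·0.0000+(1−p*)·0.0000)/1.06=0.0000; Δ=(0.0000−0.0000)/(39.2144−29.7739)=0.0000; B=V−Δ·S=0.0000
Node (3,2) S=47.8224: V=(p*·1.0000+(1−p*)·0.0000)/1.06=0.8708; Δ=(1.0000−0.0000)/(51.6482−39.2144)=0.0804; B=V−Δ·S=-2.9753
Node (3,3) S=62.9856: V=(p*·1.0000+(1−p*)·1.0000)/1.06=0.9434; Δ=(1.0000−1.0000)/(68.0244−51.6482)=0.0000; B=V−Δ·S=0.9434
Node (2,0) S=33.6200: V=(p*·0.0000+(1−p*)·0.0000)/1.06=0.0000; Δ=(0.0000−0.0000)/(36.3096−27.5684)=0.0000; B=V−Δ·S=0.0000
Node (2,1) S=44.2800: V=(p*·0.8708+(1−p*)·0.0000)/1.06=0.7583; Δ=(0.8708−0.0000)/(47.8224−36.3096)=0.0756; B=V−Δ·S=-2.5910
Node (2,2) S=58.3200: V=(p*·0.9434+(1−p*)·0.8708)/1.06=0.8847; Δ=(0.9434−0.8708)/(62.9856−47.8224)=0.0048; B=V−Δ·S=0.6056
Node (1,0) S=41.0000: V=(p*·0.7583+(1−p*)·0.0000)/1.06=0.6604; Δ=(0.7583−0.0000)/(44.2800−33.6200)=0.0711; B=V−Δ·S=-2.2563
Node (1,1) S=54.0000: V=(p*·0.8847+(1−p*)·0.7583)/1.06=0.8255; Δ=(0.8847−0.7583)/(58.3200−44.2800)=0.0090; B=V−Δ·S=0.3394
Node (0,0) S=50.0000: V=(p*·0.8255+(1−p*)·0.6604)/1.06=0.7668; Δ=(0.8255−0.6604)/(54.0000−41.0000)=0.0127; B=V−Δ·S=0.1318
Self-financing check: at every node Δ·S+B equals the discounted successor values.

(0,0): Delta=0.0127 Bond=0.1318
(1,0): Delta=0.0711 Bond=-2.2563
(1,1): Delta=0.0090 Bond=0.3394
(2,0): Delta=0.0000 Bond=0.0000
(2,1): Delta=0.0756 Bond=-2.5910
(2,2): Delta=0.0048 Bond=0.6056
(3,0): Delta=0.0000 Bond=0.0000
(3,1): Delta=0.0000 Bond=0.0000
(3,2): Delta=0.0804 Bond=-2.9753
(3,3): Delta=0.0000 Bond=0.9434
V0=0.7668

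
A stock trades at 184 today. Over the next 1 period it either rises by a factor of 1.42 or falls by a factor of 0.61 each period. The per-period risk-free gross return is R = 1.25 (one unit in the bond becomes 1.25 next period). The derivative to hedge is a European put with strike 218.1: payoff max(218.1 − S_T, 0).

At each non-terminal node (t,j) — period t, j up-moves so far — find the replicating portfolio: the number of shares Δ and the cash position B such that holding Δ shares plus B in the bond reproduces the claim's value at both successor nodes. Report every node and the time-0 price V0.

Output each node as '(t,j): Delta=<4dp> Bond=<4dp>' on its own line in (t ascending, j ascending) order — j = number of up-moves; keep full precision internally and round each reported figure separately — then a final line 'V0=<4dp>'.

No-arbitrage ⇒ martingale measure with p* = (R−d)/(u−d) = 0.7901.
At expiry t=1: V(1,0)=105.8600, V(1,1)=0.0000
Node (0,0) S=184.0000: V=(p*·0.0000+(1−p*)·105.8600)/1.25=17.7740; Δ=(0.0000−105.8600)/(261.2800−112.2400)=-0.7103; B=V−Δ·S=148.4654
Each (Δ,B) replicates both successor values, so the strategy is self-financing and V0 is arbitrage-free.

(0,0): Delta=-0.7103 Bond=148.4654
V0=17.7740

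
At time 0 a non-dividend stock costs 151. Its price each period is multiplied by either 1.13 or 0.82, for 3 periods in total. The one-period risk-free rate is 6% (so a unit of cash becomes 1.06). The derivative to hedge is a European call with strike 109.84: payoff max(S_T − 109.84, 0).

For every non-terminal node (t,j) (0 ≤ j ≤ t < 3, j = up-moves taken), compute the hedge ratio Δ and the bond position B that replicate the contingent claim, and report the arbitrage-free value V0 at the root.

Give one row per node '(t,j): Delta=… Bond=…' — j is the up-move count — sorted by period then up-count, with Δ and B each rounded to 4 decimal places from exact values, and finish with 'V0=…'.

No-arbitrage ⇒ martingale measure with p* = (R−d)/(u−d) = 0.7742.
Payoff layer (t=3): V(3,0)=0.0000, V(3,1)=4.8916, V(3,2)=48.2658, V(3,3)=108.0374
  t=2,j=0: stock 101.5324 → up 114.7316 (V=4.8916), down 83.2566 (V=0.0000). Price 3.5727; hedge Δ=0.1554, bond B=-12.2067.
  t=2,j=1: stock 139.9166 → up 158.1058 (V=48.2658), down 114.7316 (V=4.8916). Price 36.2940; hedge Δ=1.0000, bond B=-103.6226.
  t=2,j=2: stock 192.8119 → up 217.8774 (V=108.0374), down 158.1058 (V=48.2658). Price 89.1893; hedge Δ=1.0000, bond B=-103.6226.
  t=1,j=0: stock 123.8200 → up 139.9166 (V=36.2940), down 101.5324 (V=3.5727). Price 27.2691; hedge Δ=0.8525, bond B=-78.2833.
  t=1,j=1: stock 170.6300 → up 192.8119 (V=89.1893), down 139.9166 (V=36.2940). Price 72.8728; hedge Δ=1.0000, bond B=-97.7572.
  t=0,j=0: stock 151.0000 → up 170.6300 (V=72.8728), down 123.8200 (V=27.2691). Price 59.0332; hedge Δ=0.9742, bond B=-88.0754.
Self-financing check: at every node Δ·S+B equals the discounted successor values.

(0,0): Delta=0.9742 Bond=-88.0754
(1,0): Delta=0.8525 Bond=-78.2833
(1,1): Delta=1.0000 Bond=-97.7572
(2,0): Delta=0.1554 Bond=-12.2067
(2,1): Delta=1.0000 Bond=-103.6226
(2,2): Delta=1.0000 Bond=-103.6226
V0=59.0332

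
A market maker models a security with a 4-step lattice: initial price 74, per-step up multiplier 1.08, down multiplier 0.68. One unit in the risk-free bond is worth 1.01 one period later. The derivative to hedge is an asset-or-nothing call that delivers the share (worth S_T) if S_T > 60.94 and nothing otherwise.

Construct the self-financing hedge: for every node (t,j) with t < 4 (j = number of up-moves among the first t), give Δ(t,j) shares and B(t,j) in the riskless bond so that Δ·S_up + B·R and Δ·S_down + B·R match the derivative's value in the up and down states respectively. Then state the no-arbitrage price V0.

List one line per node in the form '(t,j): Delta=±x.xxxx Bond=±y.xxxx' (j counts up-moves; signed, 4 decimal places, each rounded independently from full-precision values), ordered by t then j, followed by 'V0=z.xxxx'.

(0,0): Delta=1.4293 Bond=-37.0035
(1,0): Delta=2.1012 Bond=-71.1876
(1,1): Delta=1.3395 Bond=-30.2008
(2,0): Delta=0.0000 Bond=0.0000
(2,1): Delta=2.3819 Bond=-87.1509
(2,2): Delta=1.2003 Bond=-18.4866
(3,0): Delta=0.0000 Bond=0.0000
(3,1): Delta=0.0000 Bond=0.0000
(3,2): Delta=2.7000 Bond=-106.6939
(3,3): Delta=1.0000 Bond=0.0000
V0=68.7619

Since d<R<u, set p* = (R−d)/(u−d) = 0.8250; price each node as the discounted p*-expectation of its children.
Terminal payoffs: V(4,0)=0.0000, V(4,1)=0.0000, V(4,2)=0.0000, V(4,3)=63.3887, V(4,4)=100.6762
Node (3,0) S=23.2680: V=(p*·0.0000+(1−p*)·0.0000)/1.01=0.0000; Δ=(0.0000−0.0000)/(25.1294−15.8222)=0.0000; B=V−Δ·S=0.0000
Node (3,1) S=36.9550: V=(p*·0.0000+(1−p*)·0.0000)/1.01=0.0000; Δ=(0.0000−0.0000)/(39.9114−25.1294)=0.0000; B=V−Δ·S=0.0000
Node (3,2) S=58.6932: V=(p*·63.3887+(1−p*)·0.0000)/1.01=51.7779; Δ=(63.3887−0.0000)/(63.3887−39.9114)=2.7000; B=V−Δ·S=-106.6939
Node (3,3) S=93.2187: V=(p*·100.6762+(1−p*)·63.3887)/1.01=93.2187; Δ=(100.6762−63.3887)/(100.6762−63.3887)=1.0000; B=V−Δ·S=0.0000
Node (2,0) S=34.2176: V=(p*·0.0000+(1−p*)·0.0000)/1.01=0.0000; Δ=(0.0000−0.0000)/(36.9550−23.2680)=0.0000; B=V−Δ·S=0.0000
Node (2,1) S=54.3456: V=(p*·51.7779+(1−p*)·0.0000)/1.01=42.2938; Δ=(51.7779−0.0000)/(58.6932−36.9550)=2.3819; B=V−Δ·S=-87.1509
Node (2,2) S=86.3136: V=(p*·93.2187+(1−p*)·51.7779)/1.01=85.1154; Δ=(93.2187−51.7779)/(93.2187−58.6932)=1.2003; B=V−Δ·S=-18.4866
Node (1,0) S=50.3200: V=(p*·42.2938+(1−p*)·0.0000)/1.01=34.5469; Δ=(42.2938−0.0000)/(54.3456−34.2176)=2.1012; B=V−Δ·S=-71.1876
Node (1,1) S=79.9200: V=(p*·85.1154+(1−p*)·42.2938)/1.01=76.8531; Δ=(85.1154−42.2938)/(86.3136−54.3456)=1.3395; B=V−Δ·S=-30.2008
Node (0,0) S=74.0000: V=(p*·76.8531+(1−p*)·34.5469)/1.01=68.7619; Δ=(76.8531−34.5469)/(79.9200−50.3200)=1.4293; B=V−Δ·S=-37.0035
Check: Δ(0,0)·S0 + B(0,0) = 68.7619 = V0.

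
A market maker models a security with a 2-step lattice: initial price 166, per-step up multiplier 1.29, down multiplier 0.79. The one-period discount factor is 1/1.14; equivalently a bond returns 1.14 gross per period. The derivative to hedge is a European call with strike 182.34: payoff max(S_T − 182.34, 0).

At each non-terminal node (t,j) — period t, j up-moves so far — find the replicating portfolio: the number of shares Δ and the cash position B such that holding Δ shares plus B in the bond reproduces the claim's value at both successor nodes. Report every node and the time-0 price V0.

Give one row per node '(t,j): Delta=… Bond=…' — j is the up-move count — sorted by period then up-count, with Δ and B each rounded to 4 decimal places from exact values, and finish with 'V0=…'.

(0,0): Delta=0.6947 Bond=-79.9123
(1,0): Delta=0.0000 Bond=0.0000
(1,1): Delta=0.8770 Bond=-130.1429
V0=35.4042

Under the risk-neutral measure, an up-move has probability p* = (R−d)/(u−d) = 0.7000 and values discount at R = 1.14.
Payoff layer (t=2): V(2,0)=0.0000, V(2,1)=0.0000, V(2,2)=93.9006
(1,0): S=131.1400. Δ = (V_up−V_dn)/(S_up−S_dn) = (0.0000−0.0000)/(169.1706−103.6006) = 0.0000. V = [p*·0.0000 + (1−p*)·0.0000]/1.14 = 0.0000. B = V − Δ·S = 0.0000.
(1,1): S=214.1400. Δ = (V_up−V_dn)/(S_up−S_dn) = (93.9006−0.0000)/(276.2406−169.1706) = 0.8770. V = [p*·93.9006 + (1−p*)·0.0000]/1.14 = 57.6583. B = V − Δ·S = -130.1429.
(0,0): S=166.0000. Δ = (V_up−V_dn)/(S_up−S_dn) = (57.6583−0.0000)/(214.1400−131.1400) = 0.6947. V = [p*·57.6583 + (1−p*)·0.0000]/1.14 = 35.4042. B = V − Δ·S = -79.9123.
Each (Δ,B) replicates both successor values, so the strategy is self-financing and V0 is arbitrage-free.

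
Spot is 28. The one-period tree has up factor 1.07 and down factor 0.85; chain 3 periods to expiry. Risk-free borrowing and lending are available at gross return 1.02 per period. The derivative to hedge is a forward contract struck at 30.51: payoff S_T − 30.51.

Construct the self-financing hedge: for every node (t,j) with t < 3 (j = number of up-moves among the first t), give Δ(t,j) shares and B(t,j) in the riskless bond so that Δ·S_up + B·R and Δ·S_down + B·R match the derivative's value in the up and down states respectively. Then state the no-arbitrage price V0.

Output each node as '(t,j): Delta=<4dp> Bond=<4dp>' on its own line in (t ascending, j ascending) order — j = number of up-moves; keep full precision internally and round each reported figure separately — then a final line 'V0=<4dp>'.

(0,0): Delta=1.0000 Bond=-28.7503
(1,0): Delta=1.0000 Bond=-29.3253
(1,1): Delta=1.0000 Bond=-29.3253
(2,0): Delta=1.0000 Bond=-29.9118
(2,1): Delta=1.0000 Bond=-29.9118
(2,2): Delta=1.0000 Bond=-29.9118
V0=-0.7503

The replicating-portfolio and risk-neutral prices coincide; use p* = (1.02−0.85)/(1.07−0.85) = 0.7727 for the latter.
Payoff layer (t=3): V(3,0)=-13.3145, V(3,1)=-8.8639, V(3,2)=-3.2614, V(3,3)=3.7912
  t=2,j=0: stock 20.2300 → up 21.6461 (V=-8.8639), down 17.1955 (V=-13.3145). Price -9.6818; hedge Δ=1.0000, bond B=-29.9118.
  t=2,j=1: stock 25.4660 → up 27.2486 (V=-3.2614), down 21.6461 (V=-8.8639). Price -4.4458; hedge Δ=1.0000, bond B=-29.9118.
  t=2,j=2: stock 32.0572 → up 34.3012 (V=3.7912), down 27.2486 (V=-3.2614). Price 2.1454; hedge Δ=1.0000, bond B=-29.9118.
  t=1,j=0: stock 23.8000 → up 25.4660 (V=-4.4458), down 20.2300 (V=-9.6818). Price -5.5253; hedge Δ=1.0000, bond B=-29.3253.
  t=1,j=1: stock 29.9600 → up 32.0572 (V=2.1454), down 25.4660 (V=-4.4458). Price 0.6347; hedge Δ=1.0000, bond B=-29.3253.
  t=0,j=0: stock 28.0000 → up 29.9600 (V=0.6347), down 23.8000 (V=-5.5253). Price -0.7503; hedge Δ=1.0000, bond B=-28.7503.
Self-financing check: at every node Δ·S+B equals the discounted successor values.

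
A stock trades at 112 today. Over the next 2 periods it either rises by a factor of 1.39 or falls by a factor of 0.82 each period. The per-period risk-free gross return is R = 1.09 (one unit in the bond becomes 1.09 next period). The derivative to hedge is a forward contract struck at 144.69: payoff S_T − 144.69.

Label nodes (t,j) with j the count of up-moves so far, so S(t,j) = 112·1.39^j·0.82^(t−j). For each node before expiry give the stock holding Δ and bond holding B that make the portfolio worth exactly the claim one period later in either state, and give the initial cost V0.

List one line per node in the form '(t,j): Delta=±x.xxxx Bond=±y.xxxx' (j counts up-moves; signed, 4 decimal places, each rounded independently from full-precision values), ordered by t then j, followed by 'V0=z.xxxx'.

(0,0): Delta=1.0000 Bond=-121.7827
(1,0): Delta=1.0000 Bond=-132.7431
(1,1): Delta=1.0000 Bond=-132.7431
V0=-9.7827

The replicating-portfolio and risk-neutral prices coincide; use p* = (1.09−0.82)/(1.39−0.82) = 0.4737 for the latter.
Terminal payoffs: V(2,0)=-69.3812, V(2,1)=-17.0324, V(2,2)=71.7052
Node (1,0) S=91.8400: V=(p*·-17.0324+(1−p*)·-69.3812)/1.09=-40.9031; Δ=(-17.0324−-69.3812)/(127.6576−75.3088)=1.0000; B=V−Δ·S=-132.7431
Node (1,1) S=155.6800: V=(p*·71.7052+(1−p*)·-17.0324)/1.09=22.9369; Δ=(71.7052−-17.0324)/(216.3952−127.6576)=1.0000; B=V−Δ·S=-132.7431
Node (0,0) S=112.0000: V=(p*·22.9369+(1−p*)·-40.9031)/1.09=-9.7827; Δ=(22.9369−-40.9031)/(155.6800−91.8400)=1.0000; B=V−Δ·S=-121.7827
The time-0 hedge costs -9.7827, which is the no-arbitrage price.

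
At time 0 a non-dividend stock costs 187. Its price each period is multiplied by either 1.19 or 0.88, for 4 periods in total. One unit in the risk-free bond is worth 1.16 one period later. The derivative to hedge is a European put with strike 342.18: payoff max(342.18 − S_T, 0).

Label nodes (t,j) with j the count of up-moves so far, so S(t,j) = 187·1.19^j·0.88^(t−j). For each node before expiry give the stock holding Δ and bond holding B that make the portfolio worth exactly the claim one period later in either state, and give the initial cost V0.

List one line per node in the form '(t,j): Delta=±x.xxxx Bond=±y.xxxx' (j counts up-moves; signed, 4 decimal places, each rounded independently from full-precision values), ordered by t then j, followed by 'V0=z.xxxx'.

(0,0): Delta=-0.7327 Bond=151.0693
(1,0): Delta=-1.0000 Bond=219.2202
(1,1): Delta=-0.7116 Bond=170.5283
(2,0): Delta=-1.0000 Bond=254.2955
(2,1): Delta=-1.0000 Bond=254.2955
(2,2): Delta=-0.6887 Bond=191.7611
(3,0): Delta=-1.0000 Bond=294.9828
(3,1): Delta=-1.0000 Bond=294.9828
(3,2): Delta=-1.0000 Bond=294.9828
(3,3): Delta=-0.6641 Bond=214.6707
V0=14.0464

The replicating-portfolio and risk-neutral prices coincide; use p* = (1.16−0.88)/(1.19−0.88) = 0.9032 for the latter.
At expiry t=4: V(4,0)=230.0370, V(4,1)=190.5320, V(4,2)=137.1106, V(4,3)=64.8702, V(4,4)=0.0000
  t=3,j=0: stock 127.4353 → up 151.6480 (V=190.5320), down 112.1430 (V=230.0370). Price 167.5475; hedge Δ=-1.0000, bond B=294.9828.
  t=3,j=1: stock 172.3272 → up 205.0694 (V=137.1106), down 151.6480 (V=190.5320). Price 122.6555; hedge Δ=-1.0000, bond B=294.9828.
  t=3,j=2: stock 233.0334 → up 277.3098 (V=64.8702), down 205.0694 (V=137.1106). Price 61.9493; hedge Δ=-1.0000, bond B=294.9828.
  t=3,j=3: stock 315.1247 → up 374.9984 (V=0.0000), down 277.3098 (V=64.8702). Price 5.4119; hedge Δ=-0.6641, bond B=214.6707.
  t=2,j=0: stock 144.8128 → up 172.3272 (V=122.6555), down 127.4353 (V=167.5475). Price 109.4827; hedge Δ=-1.0000, bond B=254.2955.
  t=2,j=1: stock 195.8264 → up 233.0334 (V=61.9493), down 172.3272 (V=122.6555). Price 58.4691; hedge Δ=-1.0000, bond B=254.2955.
  t=2,j=2: stock 264.8107 → up 315.1247 (V=5.4119), down 233.0334 (V=61.9493). Price 9.3821; hedge Δ=-0.6887, bond B=191.7611.
  t=1,j=0: stock 164.5600 → up 195.8264 (V=58.4691), down 144.8128 (V=109.4827). Price 54.6602; hedge Δ=-1.0000, bond B=219.2202.
  t=1,j=1: stock 222.5300 → up 264.8107 (V=9.3821), down 195.8264 (V=58.4691). Price 12.1831; hedge Δ=-0.7116, bond B=170.5283.
  t=0,j=0: stock 187.0000 → up 222.5300 (V=12.1831), down 164.5600 (V=54.6602). Price 14.0464; hedge Δ=-0.7327, bond B=151.0693.
The time-0 hedge costs 14.0464, which is the no-arbitrage price.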